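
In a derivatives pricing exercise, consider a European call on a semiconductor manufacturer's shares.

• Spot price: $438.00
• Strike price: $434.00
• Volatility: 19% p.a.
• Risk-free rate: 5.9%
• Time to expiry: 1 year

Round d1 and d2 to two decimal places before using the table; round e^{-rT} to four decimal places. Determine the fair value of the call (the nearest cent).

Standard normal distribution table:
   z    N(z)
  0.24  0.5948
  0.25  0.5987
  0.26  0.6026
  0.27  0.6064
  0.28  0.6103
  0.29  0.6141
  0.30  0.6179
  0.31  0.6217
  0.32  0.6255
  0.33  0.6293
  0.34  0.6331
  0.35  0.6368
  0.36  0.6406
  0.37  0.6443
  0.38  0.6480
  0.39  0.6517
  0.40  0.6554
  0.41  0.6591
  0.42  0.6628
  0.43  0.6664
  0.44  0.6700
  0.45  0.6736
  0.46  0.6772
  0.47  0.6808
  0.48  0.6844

$48.49

T = 1;  σ√T = 0.1900
d₁ = [ln(438/434) + (0.059 + ½·0.19²)·1] / (σ√T) = (0.0092 + 0.0770) / 0.1900 = 0.4538 → 0.45
d₂ = 0.4538 − 0.1900 = 0.2638 → 0.26
e^(−rT) = e^(−0.059·1) = 0.9427
N(d₁) = N(0.45) = 0.6736;  N(d₂) = N(0.26) = 0.6026
C = 438·0.6736 − 434·0.9427·0.6026 = 295.0368 − 246.5428 = 48.4940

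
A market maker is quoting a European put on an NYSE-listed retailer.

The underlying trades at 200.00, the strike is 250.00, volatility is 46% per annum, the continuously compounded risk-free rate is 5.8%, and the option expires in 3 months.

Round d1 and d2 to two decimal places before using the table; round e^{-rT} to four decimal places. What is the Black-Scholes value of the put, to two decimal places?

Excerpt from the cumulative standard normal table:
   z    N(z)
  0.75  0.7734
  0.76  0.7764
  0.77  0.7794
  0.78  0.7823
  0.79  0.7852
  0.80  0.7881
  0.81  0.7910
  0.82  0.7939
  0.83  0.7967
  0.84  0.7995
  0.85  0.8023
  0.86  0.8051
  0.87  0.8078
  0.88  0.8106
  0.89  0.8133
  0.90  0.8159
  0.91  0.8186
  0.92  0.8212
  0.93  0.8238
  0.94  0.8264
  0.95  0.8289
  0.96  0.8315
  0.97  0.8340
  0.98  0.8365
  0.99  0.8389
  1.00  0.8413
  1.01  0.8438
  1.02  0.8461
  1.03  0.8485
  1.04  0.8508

σ√T = 0.46 × 0.5000 = 0.2300
d₁ = [ln(200/250) + (0.058 + 0.46²/2)·0.25] / 0.2300 = [-0.2231 + 0.0410] / 0.2300 = -0.7921 ⇒ -0.79
d₂ = d₁ − σ√T = -0.7921 − 0.2300 = -1.0221 ⇒ -1.02
e^(−rT) = e^(−0.058·0.25) = 0.9856
N(−d₂) = N(1.02) = 0.8461;  N(−d₁) = N(0.79) = 0.7852
P = 250·0.9856·0.8461 − 200·0.7852 = 208.4790 − 157.0400 = 51.4390

51.44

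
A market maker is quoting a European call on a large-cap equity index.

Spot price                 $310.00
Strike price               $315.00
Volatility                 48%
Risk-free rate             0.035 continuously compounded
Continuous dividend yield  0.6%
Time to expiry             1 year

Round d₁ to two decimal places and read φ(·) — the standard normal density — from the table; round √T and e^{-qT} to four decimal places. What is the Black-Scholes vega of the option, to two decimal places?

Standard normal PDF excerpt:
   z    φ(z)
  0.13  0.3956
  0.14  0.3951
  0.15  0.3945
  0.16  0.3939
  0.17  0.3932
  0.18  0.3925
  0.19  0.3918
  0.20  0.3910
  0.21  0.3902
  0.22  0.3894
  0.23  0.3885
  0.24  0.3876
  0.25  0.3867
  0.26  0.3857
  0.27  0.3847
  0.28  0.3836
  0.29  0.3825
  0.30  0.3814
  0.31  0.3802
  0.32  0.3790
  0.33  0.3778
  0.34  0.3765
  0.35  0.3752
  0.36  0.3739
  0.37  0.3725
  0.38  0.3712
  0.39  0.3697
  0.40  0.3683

σ√T = 0.48·√1 = 0.4800
ln(S/K) + (r − q + σ²/2)T = ln(310/315) + (0.035 − 0.006 + 0.48²/2)·1 = -0.0160 + 0.1442 = 0.1282
d₁ = 0.1282 / 0.4800 = 0.2671 ≈ 0.27
√T = √1 = 1.0000
φ(d₁) = φ(0.27) = 0.3847
exp(−qT) = exp(−0.006·1) = 0.9940
vega = S·exp(−qT)·φ(d₁)·√T = 310·0.9940·0.3847·1.0000 = 118.5415

118.54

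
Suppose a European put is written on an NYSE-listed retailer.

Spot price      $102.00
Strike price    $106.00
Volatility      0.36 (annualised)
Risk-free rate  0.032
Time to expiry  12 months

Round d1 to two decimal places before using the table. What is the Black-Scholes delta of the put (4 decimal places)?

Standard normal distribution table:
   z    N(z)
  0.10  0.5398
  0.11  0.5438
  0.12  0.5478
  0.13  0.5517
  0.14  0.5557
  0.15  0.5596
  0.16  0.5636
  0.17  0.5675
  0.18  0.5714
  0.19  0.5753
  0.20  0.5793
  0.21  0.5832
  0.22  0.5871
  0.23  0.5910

-0.4364

σ√T = 0.36·√1 = 0.3600
ln(S/K) + (r + σ²/2)T = ln(102/106) + (0.032 + 0.36²/2)·1 = -0.0385 + 0.0968 = 0.0583
d₁ = 0.0583 / 0.3600 = 0.1620 ⇒ 0.16
N(d₁) = N(0.16) = 0.5636
Δ_put = N(d₁) − 1 = 0.5636 − 1 = -0.4364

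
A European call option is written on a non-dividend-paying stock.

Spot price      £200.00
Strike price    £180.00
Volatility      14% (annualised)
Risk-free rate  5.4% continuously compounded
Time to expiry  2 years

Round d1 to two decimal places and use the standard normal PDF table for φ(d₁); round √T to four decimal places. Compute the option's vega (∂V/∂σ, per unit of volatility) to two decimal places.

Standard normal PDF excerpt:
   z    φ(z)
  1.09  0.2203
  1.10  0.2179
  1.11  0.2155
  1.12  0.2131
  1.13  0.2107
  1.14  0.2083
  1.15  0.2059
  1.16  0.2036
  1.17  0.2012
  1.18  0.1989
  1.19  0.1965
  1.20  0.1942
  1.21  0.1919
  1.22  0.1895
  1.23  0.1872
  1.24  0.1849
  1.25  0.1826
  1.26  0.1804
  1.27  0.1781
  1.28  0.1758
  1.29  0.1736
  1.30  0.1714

56.26

T = 2;  σ√T = 0.1980
d₁ = [ln(200/180) + (0.054 + 0.14²/2)·2] / 0.1980 = [0.1054 + 0.1276] / 0.1980 = 1.1766 which rounds to 1.18
√T = √2 = 1.4142
φ(d₁) = φ(1.18) = 0.1989
vega = S·φ(d₁)·√T = 200·0.1989·1.4142 = 56.2569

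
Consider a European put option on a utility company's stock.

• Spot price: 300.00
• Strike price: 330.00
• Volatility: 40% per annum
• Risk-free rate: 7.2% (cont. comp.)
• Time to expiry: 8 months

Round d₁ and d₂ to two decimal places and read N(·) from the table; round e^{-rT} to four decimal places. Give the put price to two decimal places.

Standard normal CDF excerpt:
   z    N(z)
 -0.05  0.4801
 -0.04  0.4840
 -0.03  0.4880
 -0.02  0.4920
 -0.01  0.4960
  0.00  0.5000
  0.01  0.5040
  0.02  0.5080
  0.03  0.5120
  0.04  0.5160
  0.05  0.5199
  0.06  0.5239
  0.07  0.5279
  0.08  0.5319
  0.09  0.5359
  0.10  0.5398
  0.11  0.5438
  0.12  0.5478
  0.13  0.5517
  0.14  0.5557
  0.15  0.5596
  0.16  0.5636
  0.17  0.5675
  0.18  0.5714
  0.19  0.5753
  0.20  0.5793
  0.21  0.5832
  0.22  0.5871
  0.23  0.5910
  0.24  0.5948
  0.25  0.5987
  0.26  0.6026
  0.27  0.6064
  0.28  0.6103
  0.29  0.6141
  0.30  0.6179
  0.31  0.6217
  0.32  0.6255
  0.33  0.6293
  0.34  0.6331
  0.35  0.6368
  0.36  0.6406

47.94

σ√T = 0.4 × 0.8165 = 0.3266
ln(S/K) + (r + σ²/2)T = ln(300/330) + (0.072 + 0.4²/2)·0.6667 = -0.0953 + 0.1013 = 0.0060
d₁ = 0.0060 / 0.3266 = 0.0184 which rounds to 0.02
d₂ = d₁ − σ√T = 0.0184 − 0.3266 = -0.3082 which rounds to -0.31
exp(−rT) = exp(−0.072·0.6667) = 0.9531
N(−d₂) = N(0.31) = 0.6217;  N(−d₁) = N(-0.02) = 0.4920
P = 330·0.9531·0.6217 − 300·0.4920 = 195.5389 − 147.6000 = 47.9389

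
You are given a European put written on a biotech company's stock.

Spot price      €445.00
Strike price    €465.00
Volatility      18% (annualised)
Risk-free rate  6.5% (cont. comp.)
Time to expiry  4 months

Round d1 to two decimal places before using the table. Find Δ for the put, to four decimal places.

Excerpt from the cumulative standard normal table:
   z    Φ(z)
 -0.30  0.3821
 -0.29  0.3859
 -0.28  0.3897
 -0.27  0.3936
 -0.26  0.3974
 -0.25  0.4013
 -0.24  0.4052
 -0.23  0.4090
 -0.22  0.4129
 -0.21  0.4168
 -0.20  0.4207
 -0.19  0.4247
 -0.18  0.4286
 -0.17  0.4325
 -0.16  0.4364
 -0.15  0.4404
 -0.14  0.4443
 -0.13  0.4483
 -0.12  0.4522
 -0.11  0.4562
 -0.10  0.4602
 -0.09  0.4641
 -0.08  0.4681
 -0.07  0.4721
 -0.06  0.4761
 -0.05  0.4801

T = 0.3333;  σ√T = 0.1039
ln(S/K) + (r + σ²/2)T = ln(445/465) + (0.065 + 0.18²/2)·0.3333 = -0.0440 + 0.0271 = -0.0169
d₁ = -0.0169 / 0.1039 = -0.1626 which rounds to -0.16
N(d₁) = N(-0.16) = 0.4364
Δ_put = N(d₁) − 1 = 0.4364 − 1 = -0.5636

-0.5636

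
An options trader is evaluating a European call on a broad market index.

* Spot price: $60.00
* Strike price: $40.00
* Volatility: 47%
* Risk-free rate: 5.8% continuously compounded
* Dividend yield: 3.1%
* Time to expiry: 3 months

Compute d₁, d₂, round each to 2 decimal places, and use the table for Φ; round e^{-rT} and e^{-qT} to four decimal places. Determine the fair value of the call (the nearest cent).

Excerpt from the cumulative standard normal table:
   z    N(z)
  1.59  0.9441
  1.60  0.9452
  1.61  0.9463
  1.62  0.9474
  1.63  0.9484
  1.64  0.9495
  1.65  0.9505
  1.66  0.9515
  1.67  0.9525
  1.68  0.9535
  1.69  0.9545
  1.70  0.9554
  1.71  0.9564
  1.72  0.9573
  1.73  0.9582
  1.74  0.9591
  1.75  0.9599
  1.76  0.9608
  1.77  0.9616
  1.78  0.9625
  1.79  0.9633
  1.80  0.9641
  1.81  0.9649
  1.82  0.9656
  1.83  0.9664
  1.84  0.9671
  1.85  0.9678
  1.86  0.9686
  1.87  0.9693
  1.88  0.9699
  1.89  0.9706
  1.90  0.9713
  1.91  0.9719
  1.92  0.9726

T = 0.25;  σ√T = 0.2350
ln(S/K) + (r − q + σ²/2)T = ln(60/40) + (0.058 − 0.031 + 0.47²/2)·0.25 = 0.4055 + 0.0344 = 0.4398
d₁ = 0.4398 / 0.2350 = 1.8716 ⇒ 1.87
d₂ = d₁ − σ√T = 1.8716 − 0.2350 = 1.6366 ⇒ 1.64
exp(−qT) = exp(−0.031·0.25) = 0.9923;  exp(−rT) = exp(−0.058·0.25) = 0.9856
C = 60·0.9923·N(1.87) − 40·0.9856·N(1.64) = 60·0.9923·0.9693 − 40·0.9856·0.9495 = 57.7102 − 37.4331 = 20.2771

$20.28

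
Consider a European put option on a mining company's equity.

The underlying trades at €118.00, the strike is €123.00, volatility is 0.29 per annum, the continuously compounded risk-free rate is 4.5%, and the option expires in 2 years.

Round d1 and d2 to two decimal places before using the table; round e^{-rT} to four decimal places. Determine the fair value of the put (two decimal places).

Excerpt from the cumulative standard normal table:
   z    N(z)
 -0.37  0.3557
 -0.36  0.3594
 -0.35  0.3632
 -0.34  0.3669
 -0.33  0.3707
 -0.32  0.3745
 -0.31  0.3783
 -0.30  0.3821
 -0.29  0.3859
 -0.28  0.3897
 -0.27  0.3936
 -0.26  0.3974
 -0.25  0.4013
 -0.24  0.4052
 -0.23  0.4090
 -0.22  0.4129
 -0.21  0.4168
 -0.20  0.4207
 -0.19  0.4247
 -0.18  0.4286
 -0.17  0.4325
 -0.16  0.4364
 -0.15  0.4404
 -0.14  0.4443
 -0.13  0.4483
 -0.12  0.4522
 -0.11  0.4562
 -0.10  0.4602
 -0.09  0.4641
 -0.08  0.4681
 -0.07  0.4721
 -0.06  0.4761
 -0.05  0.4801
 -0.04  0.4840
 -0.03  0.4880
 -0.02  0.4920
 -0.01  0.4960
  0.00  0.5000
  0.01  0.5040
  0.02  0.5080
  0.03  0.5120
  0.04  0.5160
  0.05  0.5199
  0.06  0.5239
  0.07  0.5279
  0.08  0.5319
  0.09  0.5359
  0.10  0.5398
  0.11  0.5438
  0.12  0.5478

€16.05

σ√T = 0.29 × 1.4142 = 0.4101
ln(S/K) + (r + σ²/2)T = ln(118/123) + (0.045 + 0.29²/2)·2 = -0.0415 + 0.1741 = 0.1326
d₁ = 0.1326 / 0.4101 = 0.3233 ≈ 0.32
d₂ = d₁ − σ√T = 0.3233 − 0.4101 = -0.0868 ≈ -0.09
e^(−rT) = e^(−0.045·2) = 0.9139
N(−d₂) = N(0.09) = 0.5359;  N(−d₁) = N(-0.32) = 0.3745
P = 123·0.9139·0.5359 − 118·0.3745 = 60.2404 − 44.1910 = 16.0494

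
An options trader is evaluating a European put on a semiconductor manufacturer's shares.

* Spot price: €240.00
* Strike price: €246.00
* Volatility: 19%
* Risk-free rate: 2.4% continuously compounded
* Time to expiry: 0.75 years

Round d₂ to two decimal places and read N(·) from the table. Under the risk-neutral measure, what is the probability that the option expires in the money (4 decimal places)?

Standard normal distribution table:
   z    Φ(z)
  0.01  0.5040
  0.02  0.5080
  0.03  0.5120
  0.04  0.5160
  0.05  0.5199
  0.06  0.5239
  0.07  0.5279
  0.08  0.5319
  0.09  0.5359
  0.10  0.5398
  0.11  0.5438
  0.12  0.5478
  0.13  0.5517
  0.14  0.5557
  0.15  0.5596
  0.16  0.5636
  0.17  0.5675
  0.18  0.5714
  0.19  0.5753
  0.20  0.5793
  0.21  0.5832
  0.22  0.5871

σ√T = 0.19 × 0.8660 = 0.1645
d₁ = [ln(240/246) + (0.024 + ½·0.19²)·0.75] / (σ√T) = (-0.0247 + 0.0315) / 0.1645 = 0.0416 → 0.04
d₂ = 0.0416 − 0.1645 = -0.1229 → -0.12
Risk-neutral Pr[S_T < K] = N(−d₂) = N(0.12) = 0.5478

0.5478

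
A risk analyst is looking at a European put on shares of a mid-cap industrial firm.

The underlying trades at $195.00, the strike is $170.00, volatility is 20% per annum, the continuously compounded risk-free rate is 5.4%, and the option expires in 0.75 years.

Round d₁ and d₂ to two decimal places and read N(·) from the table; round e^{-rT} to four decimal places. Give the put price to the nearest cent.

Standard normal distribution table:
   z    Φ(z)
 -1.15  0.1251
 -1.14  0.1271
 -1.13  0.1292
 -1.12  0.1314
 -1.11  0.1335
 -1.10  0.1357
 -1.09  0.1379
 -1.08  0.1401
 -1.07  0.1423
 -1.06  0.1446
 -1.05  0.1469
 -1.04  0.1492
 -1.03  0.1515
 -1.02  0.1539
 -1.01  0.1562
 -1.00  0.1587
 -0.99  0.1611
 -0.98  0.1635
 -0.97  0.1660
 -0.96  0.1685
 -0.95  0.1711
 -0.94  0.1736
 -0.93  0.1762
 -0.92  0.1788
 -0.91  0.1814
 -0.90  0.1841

σ√T = 0.2 × 0.8660 = 0.1732
d₁ = [ln(195/170) + (0.054 + 0.2²/2)·0.75] / 0.1732 = [0.1372 + 0.0555] / 0.1732 = 1.1126 which rounds to 1.11
d₂ = d₁ − σ√T = 1.1126 − 0.1732 = 0.9394 which rounds to 0.94
exp(−rT) = exp(−0.054·0.75) = 0.9603
N(−d₂) = N(-0.94) = 0.1736;  N(−d₁) = N(-1.11) = 0.1335
P = 170·0.9603·0.1736 − 195·0.1335 = 28.3404 − 26.0325 = 2.3079

$2.31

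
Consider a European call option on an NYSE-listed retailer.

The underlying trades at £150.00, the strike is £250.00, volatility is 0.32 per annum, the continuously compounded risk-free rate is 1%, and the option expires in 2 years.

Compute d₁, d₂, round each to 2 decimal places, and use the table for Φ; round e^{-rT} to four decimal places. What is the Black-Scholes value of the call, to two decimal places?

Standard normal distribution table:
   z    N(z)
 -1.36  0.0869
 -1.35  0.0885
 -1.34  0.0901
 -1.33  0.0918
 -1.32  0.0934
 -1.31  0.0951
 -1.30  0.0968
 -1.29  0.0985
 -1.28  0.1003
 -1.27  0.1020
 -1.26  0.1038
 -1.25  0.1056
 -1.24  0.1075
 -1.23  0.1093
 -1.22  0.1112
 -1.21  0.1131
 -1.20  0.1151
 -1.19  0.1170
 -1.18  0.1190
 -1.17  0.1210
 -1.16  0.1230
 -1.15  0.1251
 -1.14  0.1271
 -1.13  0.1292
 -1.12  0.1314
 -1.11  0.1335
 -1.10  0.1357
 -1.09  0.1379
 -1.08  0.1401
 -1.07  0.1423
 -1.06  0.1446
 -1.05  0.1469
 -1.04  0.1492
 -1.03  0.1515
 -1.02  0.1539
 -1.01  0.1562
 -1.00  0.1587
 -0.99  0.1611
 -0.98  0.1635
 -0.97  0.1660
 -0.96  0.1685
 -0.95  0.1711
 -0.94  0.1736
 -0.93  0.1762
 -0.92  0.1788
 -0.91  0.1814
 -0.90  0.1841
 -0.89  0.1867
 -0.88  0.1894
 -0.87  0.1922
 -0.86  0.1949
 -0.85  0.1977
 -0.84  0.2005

£5.93

σ√T = 0.32·√2 = 0.4525
d₁ = [ln(150/250) + (0.01 + 0.32²/2)·2] / 0.4525 = [-0.5108 + 0.1224] / 0.4525 = -0.8583 → -0.86
d₂ = d₁ − σ√T = -0.8583 − 0.4525 = -1.3109 → -1.31
exp(−rT) = exp(−0.01·2) = 0.9802
N(d₁) = N(-0.86) = 0.1949;  N(d₂) = N(-1.31) = 0.0951
C = 150·0.1949 − 250·0.9802·0.0951 = 29.2350 − 23.3043 = 5.9307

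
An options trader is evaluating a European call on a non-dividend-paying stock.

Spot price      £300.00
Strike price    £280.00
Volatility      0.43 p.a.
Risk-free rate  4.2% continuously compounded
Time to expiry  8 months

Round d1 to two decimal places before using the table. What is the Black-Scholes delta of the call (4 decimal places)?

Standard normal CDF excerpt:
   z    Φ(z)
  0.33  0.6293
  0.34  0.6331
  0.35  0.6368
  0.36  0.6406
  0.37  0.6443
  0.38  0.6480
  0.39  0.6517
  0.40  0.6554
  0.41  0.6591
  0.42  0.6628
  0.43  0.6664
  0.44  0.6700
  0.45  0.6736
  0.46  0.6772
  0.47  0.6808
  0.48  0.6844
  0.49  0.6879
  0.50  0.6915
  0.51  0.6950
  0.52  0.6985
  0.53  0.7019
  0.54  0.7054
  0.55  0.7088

0.6736

σ√T = 0.43 × 0.8165 = 0.3511
d₁ = [ln(300/280) + (0.042 + 0.43²/2)·0.6667] / 0.3511 = [0.0690 + 0.0896] / 0.3511 = 0.4518 ⇒ 0.45
N(d₁) = N(0.45) = 0.6736
Δ_call = N(d₁) = 0.6736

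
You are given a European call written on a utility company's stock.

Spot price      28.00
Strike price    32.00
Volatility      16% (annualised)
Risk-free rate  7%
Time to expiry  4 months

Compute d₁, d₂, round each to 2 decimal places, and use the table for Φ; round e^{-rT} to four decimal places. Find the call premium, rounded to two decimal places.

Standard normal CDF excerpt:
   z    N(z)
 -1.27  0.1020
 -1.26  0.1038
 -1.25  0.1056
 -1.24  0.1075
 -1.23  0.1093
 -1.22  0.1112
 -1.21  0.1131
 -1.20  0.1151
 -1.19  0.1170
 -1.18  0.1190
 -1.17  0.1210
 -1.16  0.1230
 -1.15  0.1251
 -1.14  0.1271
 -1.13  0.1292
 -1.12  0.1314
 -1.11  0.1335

0.14

T = 0.3333;  σ√T = 0.0924
d₁ = [ln(28/32) + (0.07 + ½·0.16²)·0.3333] / (σ√T) = (-0.1335 + 0.0276) / 0.0924 = -1.1467 ⇒ -1.15
d₂ = -1.1467 − 0.0924 = -1.2391 ⇒ -1.24
exp(−rT) = exp(−0.07·0.3333) = 0.9769
C = 28·N(-1.15) − 32·0.9769·N(-1.24) = 28·0.1251 − 32·0.9769·0.1075 = 3.5028 − 3.3605 = 0.1423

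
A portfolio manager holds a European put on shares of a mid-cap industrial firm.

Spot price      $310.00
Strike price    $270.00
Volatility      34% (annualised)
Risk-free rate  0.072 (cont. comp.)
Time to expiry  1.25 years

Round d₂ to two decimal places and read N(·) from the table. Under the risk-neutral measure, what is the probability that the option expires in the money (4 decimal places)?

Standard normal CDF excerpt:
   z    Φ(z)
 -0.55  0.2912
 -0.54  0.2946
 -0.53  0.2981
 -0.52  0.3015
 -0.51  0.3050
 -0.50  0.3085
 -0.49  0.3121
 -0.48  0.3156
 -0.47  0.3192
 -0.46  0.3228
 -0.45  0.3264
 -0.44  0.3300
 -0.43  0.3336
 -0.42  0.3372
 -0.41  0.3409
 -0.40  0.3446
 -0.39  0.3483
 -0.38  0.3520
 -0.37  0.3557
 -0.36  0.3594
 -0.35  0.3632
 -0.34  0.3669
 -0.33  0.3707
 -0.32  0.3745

σ√T = 0.34 × 1.1180 = 0.3801
d₁ = [ln(310/270) + (0.072 + ½·0.34²)·1.25] / (σ√T) = (0.1382 + 0.1623) / 0.3801 = 0.7903 ≈ 0.79
d₂ = 0.7903 − 0.3801 = 0.4101 ≈ 0.41
Pr(exercise) under Q = N(−d₂) = N(-0.41) = 0.3409

0.3409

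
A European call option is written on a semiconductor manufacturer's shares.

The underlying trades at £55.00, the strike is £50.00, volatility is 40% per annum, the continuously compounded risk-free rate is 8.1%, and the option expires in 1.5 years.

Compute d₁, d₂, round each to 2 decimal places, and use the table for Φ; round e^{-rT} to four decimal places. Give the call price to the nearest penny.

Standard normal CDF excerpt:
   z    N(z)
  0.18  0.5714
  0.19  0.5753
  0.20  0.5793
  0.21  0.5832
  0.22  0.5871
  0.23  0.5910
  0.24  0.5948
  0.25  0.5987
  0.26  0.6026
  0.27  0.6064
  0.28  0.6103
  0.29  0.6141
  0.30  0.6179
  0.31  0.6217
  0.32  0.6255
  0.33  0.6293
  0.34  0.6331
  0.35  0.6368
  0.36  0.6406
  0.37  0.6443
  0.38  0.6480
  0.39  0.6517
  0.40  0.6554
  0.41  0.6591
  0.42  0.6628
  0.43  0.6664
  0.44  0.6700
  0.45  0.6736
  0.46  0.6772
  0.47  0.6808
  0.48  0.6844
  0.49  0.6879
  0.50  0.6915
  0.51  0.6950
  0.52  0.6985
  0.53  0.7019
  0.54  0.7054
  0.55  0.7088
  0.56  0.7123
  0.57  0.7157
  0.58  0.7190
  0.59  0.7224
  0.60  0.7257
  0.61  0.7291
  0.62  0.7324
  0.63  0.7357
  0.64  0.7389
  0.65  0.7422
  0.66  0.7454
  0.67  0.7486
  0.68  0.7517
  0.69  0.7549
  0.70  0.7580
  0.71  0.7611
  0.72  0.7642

σ√T = 0.4·√1.5 = 0.4899
ln(S/K) + (r + σ²/2)T = ln(55/50) + (0.081 + 0.4²/2)·1.5 = 0.0953 + 0.2415 = 0.3368
d₁ = 0.3368 / 0.4899 = 0.6875 ≈ 0.69
d₂ = d₁ − σ√T = 0.6875 − 0.4899 = 0.1976 ≈ 0.20
exp(−rT) = exp(−0.081·1.5) = 0.8856
C = 55·N(0.69) − 50·0.8856·N(0.20) = 55·0.7549 − 50·0.8856·0.5793 = 41.5195 − 25.6514 = 15.8681

£15.87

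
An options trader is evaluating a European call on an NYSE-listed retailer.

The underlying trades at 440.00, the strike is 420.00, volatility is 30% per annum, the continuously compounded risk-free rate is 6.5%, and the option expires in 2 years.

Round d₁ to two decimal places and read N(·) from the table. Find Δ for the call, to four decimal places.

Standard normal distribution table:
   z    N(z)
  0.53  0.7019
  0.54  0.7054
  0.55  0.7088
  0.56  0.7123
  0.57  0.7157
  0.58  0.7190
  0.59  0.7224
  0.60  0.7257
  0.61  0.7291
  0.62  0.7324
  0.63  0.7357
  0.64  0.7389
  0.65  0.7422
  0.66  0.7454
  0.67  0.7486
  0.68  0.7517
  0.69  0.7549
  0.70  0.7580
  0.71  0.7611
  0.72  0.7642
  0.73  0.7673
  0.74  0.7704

σ√T = 0.3 × 1.4142 = 0.4243
d₁ = [ln(440/420) + (0.065 + 0.3²/2)·2] / 0.4243 = [0.0465 + 0.2200] / 0.4243 = 0.6282 ≈ 0.63
N(d₁) = N(0.63) = 0.7357
Δ_call = N(d₁) = 0.7357

0.7357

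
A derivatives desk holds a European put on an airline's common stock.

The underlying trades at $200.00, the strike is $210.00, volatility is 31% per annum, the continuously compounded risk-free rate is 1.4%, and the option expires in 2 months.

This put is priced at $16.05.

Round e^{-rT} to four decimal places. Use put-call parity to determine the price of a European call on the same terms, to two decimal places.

$6.53

exp(−rT) = exp(−0.014·0.1667) = 0.9977
Put-call parity: C − P = S − K·e^(−rT) = 200 − 210·0.9977 = 200 − 209.5170 = -9.5170
C = P + (C − P) = 16.05 + (-9.5170) = 6.5330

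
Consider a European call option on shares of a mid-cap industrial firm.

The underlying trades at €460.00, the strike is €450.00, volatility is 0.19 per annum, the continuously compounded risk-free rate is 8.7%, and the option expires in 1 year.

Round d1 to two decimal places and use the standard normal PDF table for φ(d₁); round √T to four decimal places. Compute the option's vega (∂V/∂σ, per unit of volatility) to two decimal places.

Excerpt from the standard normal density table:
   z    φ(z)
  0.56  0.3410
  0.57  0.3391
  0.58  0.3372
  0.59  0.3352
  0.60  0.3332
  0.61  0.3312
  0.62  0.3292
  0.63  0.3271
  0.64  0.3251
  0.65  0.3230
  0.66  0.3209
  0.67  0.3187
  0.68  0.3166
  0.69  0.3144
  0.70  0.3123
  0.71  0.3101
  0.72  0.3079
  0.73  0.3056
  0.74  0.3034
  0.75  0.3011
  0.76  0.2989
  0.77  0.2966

146.60

σ√T = 0.19 × 1.0000 = 0.1900
d₁ = [ln(460/450) + (0.087 + 0.19²/2)·1] / 0.1900 = [0.0220 + 0.1050] / 0.1900 = 0.6686 → 0.67
√T = √1 = 1.0000
φ(d₁) = φ(0.67) = 0.3187
vega = S·φ(d₁)·√T = 460·0.3187·1.0000 = 146.6020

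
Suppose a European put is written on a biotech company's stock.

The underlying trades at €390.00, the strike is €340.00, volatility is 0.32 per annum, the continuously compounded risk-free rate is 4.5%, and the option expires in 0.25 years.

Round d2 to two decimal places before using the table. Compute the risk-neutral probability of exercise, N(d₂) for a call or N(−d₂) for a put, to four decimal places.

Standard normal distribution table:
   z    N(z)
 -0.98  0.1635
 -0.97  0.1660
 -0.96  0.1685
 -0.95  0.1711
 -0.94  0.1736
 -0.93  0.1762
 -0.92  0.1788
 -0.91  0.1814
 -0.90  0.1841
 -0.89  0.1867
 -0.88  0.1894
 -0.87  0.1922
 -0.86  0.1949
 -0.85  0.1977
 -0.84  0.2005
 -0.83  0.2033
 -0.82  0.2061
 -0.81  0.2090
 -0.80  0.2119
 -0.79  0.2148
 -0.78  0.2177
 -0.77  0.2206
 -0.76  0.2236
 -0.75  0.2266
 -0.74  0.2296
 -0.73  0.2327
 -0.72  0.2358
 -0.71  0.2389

0.1977

σ√T = 0.32 × 0.5000 = 0.1600
d₁ = [ln(390/340) + (0.045 + 0.32²/2)·0.25] / 0.1600 = [0.1372 + 0.0241] / 0.1600 = 1.0078 which rounds to 1.01
d₂ = d₁ − σ√T = 1.0078 − 0.1600 = 0.8478 which rounds to 0.85
Risk-neutral Pr[S_T < K] = N(−d₂) = N(-0.85) = 0.1977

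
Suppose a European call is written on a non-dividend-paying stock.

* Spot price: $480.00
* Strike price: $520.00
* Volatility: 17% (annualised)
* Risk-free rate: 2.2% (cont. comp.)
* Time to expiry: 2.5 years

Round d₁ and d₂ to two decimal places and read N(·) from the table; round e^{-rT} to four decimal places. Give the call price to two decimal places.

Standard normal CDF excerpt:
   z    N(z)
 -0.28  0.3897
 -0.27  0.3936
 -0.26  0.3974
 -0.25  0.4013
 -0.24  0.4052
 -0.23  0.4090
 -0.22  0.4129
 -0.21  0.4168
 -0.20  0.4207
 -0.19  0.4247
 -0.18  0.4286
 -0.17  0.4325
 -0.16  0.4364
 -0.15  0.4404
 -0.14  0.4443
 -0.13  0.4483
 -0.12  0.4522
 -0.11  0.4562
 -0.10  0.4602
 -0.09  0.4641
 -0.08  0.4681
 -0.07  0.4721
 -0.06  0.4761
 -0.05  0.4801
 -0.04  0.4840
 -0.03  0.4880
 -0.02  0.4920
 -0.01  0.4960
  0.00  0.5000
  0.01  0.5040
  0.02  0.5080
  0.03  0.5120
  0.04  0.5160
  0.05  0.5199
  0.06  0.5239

T = 2.5;  σ√T = 0.2688
d₁ = [ln(480/520) + (0.022 + 0.17²/2)·2.5] / 0.2688 = [-0.0800 + 0.0911] / 0.2688 = 0.0412 ⇒ 0.04
d₂ = d₁ − σ√T = 0.0412 − 0.2688 = -0.2276 ⇒ -0.23
exp(−rT) = exp(−0.022·2.5) = 0.9465
N(d₁) = N(0.04) = 0.5160;  N(d₂) = N(-0.23) = 0.4090
C = 480·0.5160 − 520·0.9465·0.4090 = 247.6800 − 201.3016 = 46.3784

$46.38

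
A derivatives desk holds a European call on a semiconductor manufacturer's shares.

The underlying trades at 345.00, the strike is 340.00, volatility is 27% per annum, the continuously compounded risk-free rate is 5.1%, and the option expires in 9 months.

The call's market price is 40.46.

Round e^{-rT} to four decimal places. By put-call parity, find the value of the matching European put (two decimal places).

22.71

e^(−rT) = e^(−0.051·0.75) = 0.9625
Put-call parity: C − P = S − K·e^(−rT) = 345 − 340·0.9625 = 345 − 327.2500 = 17.7500
P = C − (C − P) = 40.46 − (17.7500) = 22.7100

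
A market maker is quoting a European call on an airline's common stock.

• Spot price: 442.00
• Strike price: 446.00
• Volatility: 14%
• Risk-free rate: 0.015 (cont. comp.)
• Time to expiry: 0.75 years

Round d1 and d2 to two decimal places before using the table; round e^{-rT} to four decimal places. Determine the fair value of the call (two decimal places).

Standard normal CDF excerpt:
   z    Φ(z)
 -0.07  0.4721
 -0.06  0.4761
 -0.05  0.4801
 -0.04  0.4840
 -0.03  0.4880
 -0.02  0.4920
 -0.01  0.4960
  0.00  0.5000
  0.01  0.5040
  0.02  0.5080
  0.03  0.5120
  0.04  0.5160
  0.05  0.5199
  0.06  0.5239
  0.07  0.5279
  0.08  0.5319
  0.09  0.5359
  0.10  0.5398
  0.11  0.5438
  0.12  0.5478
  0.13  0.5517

21.65

T = 0.75;  σ√T = 0.1212
d₁ = [ln(442/446) + (0.015 + 0.14²/2)·0.75] / 0.1212 = [-0.0090 + 0.0186] / 0.1212 = 0.0791 ⇒ 0.08
d₂ = d₁ − σ√T = 0.0791 − 0.1212 = -0.0421 ⇒ -0.04
e^(−rT) = e^(−0.015·0.75) = 0.9888
N(d₁) = N(0.08) = 0.5319;  N(d₂) = N(-0.04) = 0.4840
C = 442·0.5319 − 446·0.9888·0.4840 = 235.0998 − 213.4463 = 21.6535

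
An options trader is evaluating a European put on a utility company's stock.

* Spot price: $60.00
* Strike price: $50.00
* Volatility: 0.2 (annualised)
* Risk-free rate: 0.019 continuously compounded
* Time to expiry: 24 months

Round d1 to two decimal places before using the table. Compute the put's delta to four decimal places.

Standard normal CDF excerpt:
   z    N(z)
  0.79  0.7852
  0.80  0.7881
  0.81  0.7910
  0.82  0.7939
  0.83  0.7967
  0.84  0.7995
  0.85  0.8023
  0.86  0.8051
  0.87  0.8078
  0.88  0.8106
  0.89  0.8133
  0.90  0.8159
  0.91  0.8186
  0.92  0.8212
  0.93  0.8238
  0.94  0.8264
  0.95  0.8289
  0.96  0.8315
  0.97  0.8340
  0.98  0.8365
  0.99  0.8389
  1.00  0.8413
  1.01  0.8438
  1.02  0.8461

σ√T = 0.2 × 1.4142 = 0.2828
ln(S/K) + (r + σ²/2)T = ln(60/50) + (0.019 + 0.2²/2)·2 = 0.1823 + 0.0780 = 0.2603
d₁ = 0.2603 / 0.2828 = 0.9204 ⇒ 0.92
N(d₁) = N(0.92) = 0.8212
Δ_put = N(d₁) − 1 = 0.8212 − 1 = -0.1788

-0.1788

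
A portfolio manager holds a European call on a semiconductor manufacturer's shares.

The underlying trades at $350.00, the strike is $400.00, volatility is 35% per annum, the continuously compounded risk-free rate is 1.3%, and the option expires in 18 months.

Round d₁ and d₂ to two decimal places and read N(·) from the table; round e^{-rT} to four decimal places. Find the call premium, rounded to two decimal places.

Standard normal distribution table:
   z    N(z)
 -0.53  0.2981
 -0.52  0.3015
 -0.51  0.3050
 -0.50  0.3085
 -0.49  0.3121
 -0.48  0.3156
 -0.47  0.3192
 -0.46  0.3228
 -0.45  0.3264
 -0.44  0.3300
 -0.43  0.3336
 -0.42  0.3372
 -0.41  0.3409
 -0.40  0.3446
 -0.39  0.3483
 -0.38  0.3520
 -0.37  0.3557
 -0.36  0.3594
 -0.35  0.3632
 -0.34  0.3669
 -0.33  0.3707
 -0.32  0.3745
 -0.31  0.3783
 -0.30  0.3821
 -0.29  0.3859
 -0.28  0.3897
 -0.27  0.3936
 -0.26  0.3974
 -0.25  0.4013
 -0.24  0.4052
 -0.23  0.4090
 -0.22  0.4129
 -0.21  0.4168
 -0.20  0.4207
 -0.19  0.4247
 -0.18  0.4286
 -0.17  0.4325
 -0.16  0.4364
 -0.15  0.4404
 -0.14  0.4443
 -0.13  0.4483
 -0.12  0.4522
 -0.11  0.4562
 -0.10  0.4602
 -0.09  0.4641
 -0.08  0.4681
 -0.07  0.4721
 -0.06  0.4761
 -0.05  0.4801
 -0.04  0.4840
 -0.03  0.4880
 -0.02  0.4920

T = 1.5;  σ√T = 0.4287
d₁ = [ln(350/400) + (0.013 + ½·0.35²)·1.5] / (σ√T) = (-0.1335 + 0.1114) / 0.4287 = -0.0517 → -0.05
d₂ = -0.0517 − 0.4287 = -0.4803 → -0.48
exp(−rT) = exp(−0.013·1.5) = 0.9807
N(d₁) = N(-0.05) = 0.4801;  N(d₂) = N(-0.48) = 0.3156
C = 350·0.4801 − 400·0.9807·0.3156 = 168.0350 − 123.8036 = 44.2314

$44.23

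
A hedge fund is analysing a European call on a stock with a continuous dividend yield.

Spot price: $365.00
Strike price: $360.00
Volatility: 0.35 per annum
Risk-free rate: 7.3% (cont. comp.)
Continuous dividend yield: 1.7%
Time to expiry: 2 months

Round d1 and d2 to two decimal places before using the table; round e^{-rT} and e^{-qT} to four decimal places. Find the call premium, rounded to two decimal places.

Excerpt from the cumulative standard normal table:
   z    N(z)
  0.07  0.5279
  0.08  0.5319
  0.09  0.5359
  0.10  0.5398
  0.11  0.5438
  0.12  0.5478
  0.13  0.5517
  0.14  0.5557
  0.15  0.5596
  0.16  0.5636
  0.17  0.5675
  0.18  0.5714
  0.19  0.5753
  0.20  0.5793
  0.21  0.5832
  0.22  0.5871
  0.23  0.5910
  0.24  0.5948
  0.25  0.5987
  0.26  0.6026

σ√T = 0.35·√0.1667 = 0.1429
d₁ = [ln(365/360) + (0.073 − 0.017 + 0.35²/2)·0.1667] / 0.1429 = [0.0138 + 0.0195] / 0.1429 = 0.2333 → 0.23
d₂ = d₁ − σ√T = 0.2333 − 0.1429 = 0.0904 → 0.09
exp(−qT) = exp(−0.017·0.1667) = 0.9972;  exp(−rT) = exp(−0.073·0.1667) = 0.9879
N(d₁) = N(0.23) = 0.5910;  N(d₂) = N(0.09) = 0.5359
C = 365·0.9972·0.5910 − 360·0.9879·0.5359 = 215.1110 − 190.5896 = 24.5214

$24.52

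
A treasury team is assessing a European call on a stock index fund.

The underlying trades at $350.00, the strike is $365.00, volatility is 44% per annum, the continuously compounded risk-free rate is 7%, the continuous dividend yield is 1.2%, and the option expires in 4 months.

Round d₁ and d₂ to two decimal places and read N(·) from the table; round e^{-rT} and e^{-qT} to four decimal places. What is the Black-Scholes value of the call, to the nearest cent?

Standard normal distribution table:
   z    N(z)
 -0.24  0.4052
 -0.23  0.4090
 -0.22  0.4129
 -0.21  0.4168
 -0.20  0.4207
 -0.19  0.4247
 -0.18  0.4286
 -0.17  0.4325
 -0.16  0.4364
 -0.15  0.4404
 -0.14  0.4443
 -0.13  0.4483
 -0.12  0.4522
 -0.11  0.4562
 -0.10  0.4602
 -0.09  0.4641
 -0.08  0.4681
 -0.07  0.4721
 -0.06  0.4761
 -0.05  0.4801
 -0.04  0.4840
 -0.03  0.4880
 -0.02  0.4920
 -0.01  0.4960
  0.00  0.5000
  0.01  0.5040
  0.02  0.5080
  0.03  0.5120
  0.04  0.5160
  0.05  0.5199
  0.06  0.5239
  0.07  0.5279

σ√T = 0.44 × 0.5774 = 0.2540
d₁ = [ln(350/365) + (0.07 − 0.012 + 0.44²/2)·0.3333] / 0.2540 = [-0.0420 + 0.0516] / 0.2540 = 0.0379 → 0.04
d₂ = d₁ − σ√T = 0.0379 − 0.2540 = -0.2161 → -0.22
e^(−qT) = e^(−0.012·0.3333) = 0.9960;  e^(−rT) = e^(−0.07·0.3333) = 0.9769
N(d₁) = N(0.04) = 0.5160;  N(d₂) = N(-0.22) = 0.4129
C = 350·0.9960·0.5160 − 365·0.9769·0.4129 = 179.8776 − 147.2271 = 32.6505

$32.65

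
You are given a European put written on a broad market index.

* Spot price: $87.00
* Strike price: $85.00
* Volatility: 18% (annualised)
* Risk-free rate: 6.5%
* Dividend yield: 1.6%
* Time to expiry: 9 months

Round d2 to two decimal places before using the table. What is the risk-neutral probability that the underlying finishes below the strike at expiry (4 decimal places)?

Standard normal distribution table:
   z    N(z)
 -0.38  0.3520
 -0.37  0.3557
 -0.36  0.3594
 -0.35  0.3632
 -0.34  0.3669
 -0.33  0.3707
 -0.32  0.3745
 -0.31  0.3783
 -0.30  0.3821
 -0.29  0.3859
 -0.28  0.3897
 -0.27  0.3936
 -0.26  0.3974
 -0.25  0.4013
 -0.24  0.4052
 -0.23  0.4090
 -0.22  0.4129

σ√T = 0.18·√0.75 = 0.1559
d₁ = [ln(87/85) + (0.065 − 0.016 + ½·0.18²)·0.75] / (σ√T) = (0.0233 + 0.0489) / 0.1559 = 0.4629 which rounds to 0.46
d₂ = 0.4629 − 0.1559 = 0.3070 which rounds to 0.31
Pr(exercise) under Q = N(−d₂) = N(-0.31) = 0.3783

0.3783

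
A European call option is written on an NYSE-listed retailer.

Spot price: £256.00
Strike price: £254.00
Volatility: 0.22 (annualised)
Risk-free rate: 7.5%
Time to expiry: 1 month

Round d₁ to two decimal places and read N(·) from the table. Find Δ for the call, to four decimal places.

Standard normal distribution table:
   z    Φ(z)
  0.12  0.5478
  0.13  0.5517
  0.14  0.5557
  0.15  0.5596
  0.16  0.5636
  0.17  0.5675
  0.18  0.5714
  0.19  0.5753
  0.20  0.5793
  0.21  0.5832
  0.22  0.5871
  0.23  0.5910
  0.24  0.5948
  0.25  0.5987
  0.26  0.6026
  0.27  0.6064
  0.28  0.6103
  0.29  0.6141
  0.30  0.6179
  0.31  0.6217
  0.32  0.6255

0.5987

σ√T = 0.22 × 0.2887 = 0.0635
ln(S/K) + (r + σ²/2)T = ln(256/254) + (0.075 + 0.22²/2)·0.08333 = 0.0078 + 0.0083 = 0.0161
d₁ = 0.0161 / 0.0635 = 0.2537 → 0.25
N(d₁) = N(0.25) = 0.5987
Δ_call = N(d₁) = 0.5987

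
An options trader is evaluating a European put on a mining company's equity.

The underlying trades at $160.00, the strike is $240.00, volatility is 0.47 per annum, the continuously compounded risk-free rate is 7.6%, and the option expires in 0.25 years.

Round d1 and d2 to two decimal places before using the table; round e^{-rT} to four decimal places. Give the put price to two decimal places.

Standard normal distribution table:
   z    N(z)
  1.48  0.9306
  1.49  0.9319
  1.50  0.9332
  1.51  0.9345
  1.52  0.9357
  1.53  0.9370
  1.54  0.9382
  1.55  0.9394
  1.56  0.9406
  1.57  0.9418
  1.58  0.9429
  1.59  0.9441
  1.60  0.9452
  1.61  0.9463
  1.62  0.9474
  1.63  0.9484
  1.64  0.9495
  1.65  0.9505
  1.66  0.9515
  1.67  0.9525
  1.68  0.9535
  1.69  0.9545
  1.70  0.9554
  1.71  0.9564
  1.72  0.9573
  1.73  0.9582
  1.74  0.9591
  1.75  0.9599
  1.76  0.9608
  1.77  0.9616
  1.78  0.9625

$76.34

T = 0.25;  σ√T = 0.2350
d₁ = [ln(160/240) + (0.076 + ½·0.47²)·0.25] / (σ√T) = (-0.4055 + 0.0466) / 0.2350 = -1.5270 which rounds to -1.53
d₂ = -1.5270 − 0.2350 = -1.7620 which rounds to -1.76
exp(−rT) = exp(−0.076·0.25) = 0.9812
P = 240·0.9812·N(1.76) − 160·N(1.53) = 240·0.9812·0.9608 − 160·0.9370 = 226.2569 − 149.9200 = 76.3369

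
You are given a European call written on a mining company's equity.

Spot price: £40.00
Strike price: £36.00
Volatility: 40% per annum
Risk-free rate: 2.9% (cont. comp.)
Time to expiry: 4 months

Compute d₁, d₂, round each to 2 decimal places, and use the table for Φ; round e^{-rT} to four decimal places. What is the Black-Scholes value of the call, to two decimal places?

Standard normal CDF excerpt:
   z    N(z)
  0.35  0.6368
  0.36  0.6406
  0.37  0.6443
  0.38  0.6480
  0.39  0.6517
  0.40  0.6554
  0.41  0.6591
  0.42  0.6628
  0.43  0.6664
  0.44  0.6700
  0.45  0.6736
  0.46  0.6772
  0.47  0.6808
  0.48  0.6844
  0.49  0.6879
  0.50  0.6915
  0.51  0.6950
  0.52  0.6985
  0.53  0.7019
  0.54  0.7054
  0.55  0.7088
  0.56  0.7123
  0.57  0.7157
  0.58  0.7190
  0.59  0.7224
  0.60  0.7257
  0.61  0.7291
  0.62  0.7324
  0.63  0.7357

σ√T = 0.4 × 0.5774 = 0.2309
d₁ = [ln(40/36) + (0.029 + ½·0.4²)·0.3333] / (σ√T) = (0.1054 + 0.0363) / 0.2309 = 0.6136 ≈ 0.61
d₂ = 0.6136 − 0.2309 = 0.3826 ≈ 0.38
exp(−rT) = exp(−0.029·0.3333) = 0.9904
N(d₁) = N(0.61) = 0.7291;  N(d₂) = N(0.38) = 0.6480
C = 40·0.7291 − 36·0.9904·0.6480 = 29.1640 − 23.1041 = 6.0599

£6.06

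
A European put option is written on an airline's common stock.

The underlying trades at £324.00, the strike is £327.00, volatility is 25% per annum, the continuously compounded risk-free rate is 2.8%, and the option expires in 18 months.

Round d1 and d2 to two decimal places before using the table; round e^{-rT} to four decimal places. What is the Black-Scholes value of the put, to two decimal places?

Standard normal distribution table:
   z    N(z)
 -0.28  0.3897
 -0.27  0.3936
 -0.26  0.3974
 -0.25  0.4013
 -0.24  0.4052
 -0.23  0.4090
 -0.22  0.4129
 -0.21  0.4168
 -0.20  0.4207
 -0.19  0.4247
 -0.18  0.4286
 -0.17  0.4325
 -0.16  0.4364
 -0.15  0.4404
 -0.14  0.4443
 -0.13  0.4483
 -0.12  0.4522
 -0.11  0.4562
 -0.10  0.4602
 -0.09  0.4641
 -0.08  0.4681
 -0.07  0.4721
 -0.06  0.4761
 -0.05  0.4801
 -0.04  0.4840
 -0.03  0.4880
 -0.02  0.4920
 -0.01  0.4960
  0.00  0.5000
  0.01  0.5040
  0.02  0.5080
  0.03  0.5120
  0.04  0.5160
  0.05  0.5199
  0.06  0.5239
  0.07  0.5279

T = 1.5;  σ√T = 0.3062
ln(S/K) + (r + σ²/2)T = ln(324/327) + (0.028 + 0.25²/2)·1.5 = -0.0092 + 0.0889 = 0.0797
d₁ = 0.0797 / 0.3062 = 0.2602 ⇒ 0.26
d₂ = d₁ − σ√T = 0.2602 − 0.3062 = -0.0460 ⇒ -0.05
e^(−rT) = e^(−0.028·1.5) = 0.9589
N(−d₂) = N(0.05) = 0.5199;  N(−d₁) = N(-0.26) = 0.3974
P = 327·0.9589·0.5199 − 324·0.3974 = 163.0200 − 128.7576 = 34.2624

£34.26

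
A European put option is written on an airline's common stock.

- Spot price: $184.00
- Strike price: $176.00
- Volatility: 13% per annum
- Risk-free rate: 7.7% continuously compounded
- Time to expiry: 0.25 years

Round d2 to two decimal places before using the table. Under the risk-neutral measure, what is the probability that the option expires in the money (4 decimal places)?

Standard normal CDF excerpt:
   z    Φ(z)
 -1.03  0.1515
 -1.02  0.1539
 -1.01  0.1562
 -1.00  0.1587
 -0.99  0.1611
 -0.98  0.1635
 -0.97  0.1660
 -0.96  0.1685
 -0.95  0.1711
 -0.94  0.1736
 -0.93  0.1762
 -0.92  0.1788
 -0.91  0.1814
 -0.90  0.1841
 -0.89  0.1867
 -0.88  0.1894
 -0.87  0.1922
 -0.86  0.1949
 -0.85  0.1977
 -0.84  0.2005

0.1711

T = 0.25;  σ√T = 0.0650
ln(S/K) + (r + σ²/2)T = ln(184/176) + (0.077 + 0.13²/2)·0.25 = 0.0445 + 0.0214 = 0.0658
d₁ = 0.0658 / 0.0650 = 1.0125 → 1.01
d₂ = d₁ − σ√T = 1.0125 − 0.0650 = 0.9475 → 0.95
Risk-neutral Pr[S_T < K] = N(−d₂) = N(-0.95) = 0.1711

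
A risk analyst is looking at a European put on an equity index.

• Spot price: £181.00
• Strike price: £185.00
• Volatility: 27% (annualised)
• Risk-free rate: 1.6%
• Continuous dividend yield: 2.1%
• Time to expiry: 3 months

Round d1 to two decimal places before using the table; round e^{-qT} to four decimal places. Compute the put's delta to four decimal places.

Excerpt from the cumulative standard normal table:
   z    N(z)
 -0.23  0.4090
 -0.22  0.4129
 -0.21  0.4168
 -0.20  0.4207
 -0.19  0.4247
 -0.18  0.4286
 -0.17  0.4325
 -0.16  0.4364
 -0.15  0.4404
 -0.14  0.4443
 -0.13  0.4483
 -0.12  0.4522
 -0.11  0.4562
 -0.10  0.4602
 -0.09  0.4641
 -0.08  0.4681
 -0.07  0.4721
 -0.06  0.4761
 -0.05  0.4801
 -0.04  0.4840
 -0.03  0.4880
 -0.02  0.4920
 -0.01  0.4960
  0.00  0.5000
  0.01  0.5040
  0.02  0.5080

-0.5370

σ√T = 0.27·√0.25 = 0.1350
ln(S/K) + (r − q + σ²/2)T = ln(181/185) + (0.016 − 0.021 + 0.27²/2)·0.25 = -0.0219 + 0.0079 = -0.0140
d₁ = -0.0140 / 0.1350 = -0.1037 which rounds to -0.10
N(d₁) = N(-0.10) = 0.4602
Δ_put = exp(−qT)·(N(d₁) − 1) = 0.9948·(0.4602 − 1) = -0.5370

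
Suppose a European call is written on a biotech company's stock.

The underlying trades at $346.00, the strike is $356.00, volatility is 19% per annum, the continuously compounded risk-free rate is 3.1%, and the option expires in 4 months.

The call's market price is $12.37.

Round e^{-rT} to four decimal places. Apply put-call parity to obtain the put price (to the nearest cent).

exp(−rT) = exp(−0.031·0.3333) = 0.9897
Put-call parity: C − P = S − K·e^(−rT) = 346 − 356·0.9897 = 346 − 352.3332 = -6.3332
P = C − (C − P) = 12.37 − (-6.3332) = 18.7032

$18.70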